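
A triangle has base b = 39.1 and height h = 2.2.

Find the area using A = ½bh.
A = ½·b·h = ½·39.1·2.2 = ½·86.02 = 43.01

Area = 43.01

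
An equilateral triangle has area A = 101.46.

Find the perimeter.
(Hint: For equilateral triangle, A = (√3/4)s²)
A = (√3/4)s²  ⇒  s² = 4A/√3 = 4·101.46/√3 = 405.84/1.73205 ≈ 234.312
s ≈ √234.312 ≈ 15.3072
Perimeter = 3s ≈ 3·15.3072 ≈ 45.9217

Perimeter = 45.92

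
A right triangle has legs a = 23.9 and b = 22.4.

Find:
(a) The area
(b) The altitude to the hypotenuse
(a) The legs are perpendicular, so Area = ½·a·b = ½·23.9·22.4 = ½·535.36 = 267.68
(b) Hypotenuse c = √(a² + b²) = √(571.21 + 501.76) = √1072.97 ≈ 32.7562
    Area = ½·c·h_c  ⇒  h_c = 2·Area/c = 535.36/32.7562 ≈ 16.3438

Area = 267.68, h_c = 16.34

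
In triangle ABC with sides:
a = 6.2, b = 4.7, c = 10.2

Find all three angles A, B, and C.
Law of cosines for each angle (a² = 38.44, b² = 22.09, c² = 104.04):
cos(A) = (b² + c² − a²)/(2bc) = (22.09 + 104.04 − 38.44)/(2·4.7·10.2) = 87.69/95.88 ≈ 0.914581  ⇒  A ≈ 23.8537°
cos(B) = (a² + c² − b²)/(2ac) = (38.44 + 104.04 − 22.09)/(2·6.2·10.2) = 120.39/126.48 ≈ 0.95185  ⇒  B ≈ 17.8523°
cos(C) = (a² + b² − c²)/(2ab) = (38.44 + 22.09 − 104.04)/(2·6.2·4.7) = -43.51/58.28 ≈ -0.746568  ⇒  C ≈ 138.294°
Check: A + B + C ≈ 180°

A = 23.85°, B = 17.85°, C = 138.3°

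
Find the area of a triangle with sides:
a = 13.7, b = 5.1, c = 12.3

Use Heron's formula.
s = (13.7 + 5.1 + 12.3)/2 = 31.1/2 = 15.55
s − a = 1.85, s − b = 10.45, s − c = 3.25
s(s−a)(s−b)(s−c) = 15.55·1.85·10.45·3.25 ≈ 977.016
Area = √977.016 ≈ 31.2573

Area = 31.26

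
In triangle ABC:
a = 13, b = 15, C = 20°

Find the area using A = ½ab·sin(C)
A = ½·a·b·sin(C) = ½·13·15·sin(20°)
sin(20°) ≈ 0.34202
A ≈ ½·195·0.34202 = 97.5·0.34202 ≈ 33.347

Area = 33.35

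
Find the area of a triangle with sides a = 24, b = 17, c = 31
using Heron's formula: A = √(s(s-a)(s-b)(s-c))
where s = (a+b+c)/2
s = (24 + 17 + 31)/2 = 72/2 = 36
s − a = 12, s − b = 19, s − c = 5
s(s−a)(s−b)(s−c) = 36·12·19·5 = 41040
Area = √41040 ≈ 202.583

s = 36.0, Area = 202.6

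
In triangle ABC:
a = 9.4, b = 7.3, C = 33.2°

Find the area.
Two sides and the included angle (SAS): A = ½·a·b·sin(C) = ½·9.4·7.3·sin(33.2°)
sin(33.2°) ≈ 0.547563
A ≈ ½·68.62·0.547563 = 34.31·0.547563 ≈ 18.7869

Area = 18.79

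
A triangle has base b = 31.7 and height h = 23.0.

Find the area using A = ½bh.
A = ½·b·h = ½·31.7·23.0 = ½·729.1 = 364.55

Area = 364.55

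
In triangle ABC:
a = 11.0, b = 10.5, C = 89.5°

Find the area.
Two sides and the included angle (SAS): A = ½·a·b·sin(C) = ½·11.0·10.5·sin(89.5°)
sin(89.5°) ≈ 0.999962
A ≈ ½·115.5·0.999962 = 57.75·0.999962 ≈ 57.7478

Area = 57.75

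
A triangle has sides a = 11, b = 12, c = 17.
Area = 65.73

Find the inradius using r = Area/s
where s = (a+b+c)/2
s = (11 + 12 + 17)/2 = 40/2 = 20
r = Area/s = 65.73/20 ≈ 3.2865

r = 3.287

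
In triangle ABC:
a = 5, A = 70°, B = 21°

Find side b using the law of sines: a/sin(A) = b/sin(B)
a/sin(A) = b/sin(B)  ⇒  b = a·sin(B)/sin(A) = 5·sin(21°)/sin(70°)
sin(21°) ≈ 0.358368, sin(70°) ≈ 0.939693
b ≈ 5·0.358368/0.939693 ≈ 1.79184/0.939693 ≈ 1.90684

b = 1.907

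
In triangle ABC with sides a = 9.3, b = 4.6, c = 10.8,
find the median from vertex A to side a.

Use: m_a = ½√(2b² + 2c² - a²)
m_a = ½√(2·4.6² + 2·10.8² − 9.3²) = ½√(2·21.16 + 2·116.64 − 86.49) = ½√(42.32 + 233.28 − 86.49) = ½√189.11
√189.11 ≈ 13.7517, so m_a ≈ 6.87586

m_a = 6.876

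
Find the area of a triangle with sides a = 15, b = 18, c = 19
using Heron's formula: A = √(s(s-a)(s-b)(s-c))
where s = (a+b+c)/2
s = (15 + 18 + 19)/2 = 52/2 = 26
s − a = 11, s − b = 8, s − c = 7
s(s−a)(s−b)(s−c) = 26·11·8·7 = 16016
Area = √16016 ≈ 126.554

s = 26.0, Area = 126.6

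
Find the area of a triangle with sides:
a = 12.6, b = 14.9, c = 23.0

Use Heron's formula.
s = (12.6 + 14.9 + 23.0)/2 = 50.5/2 = 25.25
s − a = 12.65, s − b = 10.35, s − c = 2.25
s(s−a)(s−b)(s−c) = 25.25·12.65·10.35·2.25 ≈ 7438.32
Area = √7438.32 ≈ 86.2457

Area = 86.25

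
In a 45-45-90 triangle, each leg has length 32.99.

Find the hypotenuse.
In a 45-45-90 triangle the sides are in ratio 1 : 1 : √2, so hypotenuse = leg·√2.
Hypotenuse = 32.99·√2 ≈ 32.99·1.41421 ≈ 46.6549

Hypotenuse = 32.99√2 = 46.65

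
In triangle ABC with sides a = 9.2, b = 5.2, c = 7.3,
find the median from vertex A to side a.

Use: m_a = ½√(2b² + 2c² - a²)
m_a = ½√(2·5.2² + 2·7.3² − 9.2²) = ½√(2·27.04 + 2·53.29 − 84.64) = ½√(54.08 + 106.58 − 84.64) = ½√76.02
√76.02 ≈ 8.71894, so m_a ≈ 4.35947

m_a = 4.359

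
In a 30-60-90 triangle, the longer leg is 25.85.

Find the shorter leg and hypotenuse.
In a 30-60-90 triangle the sides are in ratio 1 : √3 : 2, so short leg = long leg/√3 and hypotenuse = 2·(short leg).
Short leg = 25.85/√3 ≈ 25.85/1.73205 ≈ 14.9245
Hypotenuse = 2·14.9245 ≈ 29.849

Short leg = 14.92, Hypotenuse = 29.85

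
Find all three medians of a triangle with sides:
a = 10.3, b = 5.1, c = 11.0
Median formula: m_a = ½√(2b² + 2c² − a²) (and cyclically). a² = 106.09, b² = 26.01, c² = 121.
m_a = ½√(2·26.01 + 2·121 − 106.09) = ½√187.93 ≈ ½·13.7088 ≈ 6.85438
m_b = ½√(2·106.09 + 2·121 − 26.01) = ½√428.17 ≈ ½·20.6923 ≈ 10.3461
m_c = ½√(2·106.09 + 2·26.01 − 121) = ½√143.2 ≈ ½·11.9666 ≈ 5.98331

m_a = 6.854, m_b = 10.35, m_c = 5.983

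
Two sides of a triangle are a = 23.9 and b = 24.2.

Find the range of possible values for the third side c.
Triangle inequality: |a − b| < c < a + b
|a − b| = |23.9 − 24.2| = 0.3
a + b = 23.9 + 24.2 = 48.1

0.3 < c < 48.1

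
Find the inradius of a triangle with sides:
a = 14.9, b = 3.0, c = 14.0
r = Area/s where s is the semi-perimeter.
s = (14.9 + 3.0 + 14.0)/2 = 31.9/2 = 15.95
Area = √(s(s−a)(s−b)(s−c)) = √(15.95·1.05·12.95·1.95) ≈ √422.916 ≈ 20.5649
r ≈ 20.5649/15.95 ≈ 1.28934

r = 1.289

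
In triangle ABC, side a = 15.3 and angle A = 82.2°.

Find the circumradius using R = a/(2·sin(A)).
R = a/(2·sin(A)) = 15.3/(2·sin(82.2°))
sin(82.2°) ≈ 0.990748
R ≈ 15.3/(2·0.990748) = 15.3/1.9815 ≈ 7.72144

R = 7.721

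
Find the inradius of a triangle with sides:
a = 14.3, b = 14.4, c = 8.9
r = Area/s where s is the semi-perimeter.
s = (14.3 + 14.4 + 8.9)/2 = 37.6/2 = 18.8
Area = √(s(s−a)(s−b)(s−c)) = √(18.8·4.5·4.4·9.9) ≈ √3685.18 ≈ 60.7057
r ≈ 60.7057/18.8 ≈ 3.22902

r = 3.229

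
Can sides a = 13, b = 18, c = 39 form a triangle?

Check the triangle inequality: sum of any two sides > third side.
a + b vs c: 13 + 18 = 31 ≤ 39  ✗
a + c vs b: 13 + 39 = 52 > 18  ✓
b + c vs a: 18 + 39 = 57 > 13  ✓

No: 13 + 18 = 31 is not > 39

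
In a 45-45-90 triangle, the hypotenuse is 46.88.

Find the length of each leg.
In a 45-45-90 triangle hypotenuse = leg·√2, so leg = hypotenuse/√2.
Leg = 46.88/√2 ≈ 46.88/1.41421 ≈ 33.1492

Each leg = 33.15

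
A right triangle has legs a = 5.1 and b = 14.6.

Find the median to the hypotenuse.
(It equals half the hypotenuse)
Hypotenuse c = √(a² + b²) = √(26.01 + 213.16) = √239.17 ≈ 15.4651
Median to hypotenuse = c/2 ≈ 15.4651/2 ≈ 7.73256

Median = 7.733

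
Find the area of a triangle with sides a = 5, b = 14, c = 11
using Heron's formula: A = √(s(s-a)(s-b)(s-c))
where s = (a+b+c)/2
s = (5 + 14 + 11)/2 = 30/2 = 15
s − a = 10, s − b = 1, s − c = 4
s(s−a)(s−b)(s−c) = 15·10·1·4 = 600
Area = √600 ≈ 24.4949

s = 15.0, Area = 24.49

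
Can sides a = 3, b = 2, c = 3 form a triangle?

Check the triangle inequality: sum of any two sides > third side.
a + b vs c: 3 + 2 = 5 > 3  ✓
a + c vs b: 3 + 3 = 6 > 2  ✓
b + c vs a: 2 + 3 = 5 > 3  ✓

Yes, triangle inequality satisfied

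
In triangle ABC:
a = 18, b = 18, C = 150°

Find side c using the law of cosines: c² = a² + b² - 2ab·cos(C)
c² = 18² + 18² − 2·18·18·cos(150°)
cos(150°) ≈ -0.866025
c² ≈ 324 + 324 − 648·(-0.866025) ≈ 648 + 561.184 ≈ 1209.18
c ≈ √1209.18 ≈ 34.7733

c = 34.77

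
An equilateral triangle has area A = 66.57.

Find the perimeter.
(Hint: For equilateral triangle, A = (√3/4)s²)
A = (√3/4)s²  ⇒  s² = 4A/√3 = 4·66.57/√3 = 266.28/1.73205 ≈ 153.737
s ≈ √153.737 ≈ 12.3991
Perimeter = 3s ≈ 3·12.3991 ≈ 37.1972

Perimeter = 37.2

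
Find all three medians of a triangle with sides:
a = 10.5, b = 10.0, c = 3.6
Median formula: m_a = ½√(2b² + 2c² − a²) (and cyclically). a² = 110.25, b² = 100, c² = 12.96.
m_a = ½√(2·100 + 2·12.96 − 110.25) = ½√115.67 ≈ ½·10.755 ≈ 5.3775
m_b = ½√(2·110.25 + 2·12.96 − 100) = ½√146.42 ≈ ½·12.1004 ≈ 6.05021
m_c = ½√(2·110.25 + 2·100 − 12.96) = ½√407.54 ≈ ½·20.1876 ≈ 10.0938

m_a = 5.377, m_b = 6.05, m_c = 10.09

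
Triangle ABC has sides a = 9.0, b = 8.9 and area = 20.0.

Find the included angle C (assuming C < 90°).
Area = ½·a·b·sin(C)  ⇒  sin(C) = 2·Area/(a·b) = 2·20.0/(9.0·8.9) = 40/80.1 ≈ 0.499376
C = arcsin(0.499376) ≈ 29.9587° (taking the acute solution since C < 90°)

C = 29.96°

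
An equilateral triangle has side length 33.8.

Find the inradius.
r = Area/s with s the semi-perimeter.
Area = (√3/4)·33.8² = (√3/4)·1142.44 ≈ 0.433013·1142.44 ≈ 494.691
s = 3·33.8/2 = 50.7
r ≈ 494.691/50.7 ≈ 9.75722
(Equivalently r = side/(2√3) = 33.8/3.4641 ≈ 9.75722.)

r = 9.757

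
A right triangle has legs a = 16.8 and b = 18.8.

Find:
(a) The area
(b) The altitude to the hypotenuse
(a) The legs are perpendicular, so Area = ½·a·b = ½·16.8·18.8 = ½·315.84 = 157.92
(b) Hypotenuse c = √(a² + b²) = √(282.24 + 353.44) = √635.68 ≈ 25.2127
    Area = ½·c·h_c  ⇒  h_c = 2·Area/c = 315.84/25.2127 ≈ 12.527

Area = 157.92, h_c = 12.53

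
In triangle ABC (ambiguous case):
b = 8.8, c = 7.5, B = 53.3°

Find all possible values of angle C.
b/sin(B) = c/sin(C)  ⇒  sin(C) = c·sin(B)/b = 7.5·sin(53.3°)/8.8
sin(53.3°) ≈ 0.801776
sin(C) ≈ 7.5·0.801776/8.8 ≈ 6.01332/8.8 ≈ 0.683332
Candidate 1: C₁ = arcsin(0.683332) ≈ 43.1045°  →  A = 180° − 53.3° − 43.1045° ≈ 83.5955° > 0, valid
Candidate 2: C₂ = 180° − C₁ ≈ 136.895°  →  A = 180° − 53.3° − 136.895° ≈ -10.1955° ≤ 0, not a valid triangle

C = 43.1° (one solution)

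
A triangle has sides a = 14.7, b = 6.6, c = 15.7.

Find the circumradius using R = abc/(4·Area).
First find the area with Heron's formula.
s = (14.7 + 6.6 + 15.7)/2 = 18.5
Area = √(s(s−a)(s−b)(s−c)) = √(18.5·3.8·11.9·2.8) ≈ √2342.4 ≈ 48.3983
abc = 14.7·6.6·15.7 = 1523.214
R = abc/(4·Area) ≈ 1523.214/(4·48.3983) = 1523.214/193.593 ≈ 7.86812

R = 7.868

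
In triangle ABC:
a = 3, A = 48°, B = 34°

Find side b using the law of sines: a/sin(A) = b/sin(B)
a/sin(A) = b/sin(B)  ⇒  b = a·sin(B)/sin(A) = 3·sin(34°)/sin(48°)
sin(34°) ≈ 0.559193, sin(48°) ≈ 0.743145
b ≈ 3·0.559193/0.743145 ≈ 1.67758/0.743145 ≈ 2.2574

b = 2.257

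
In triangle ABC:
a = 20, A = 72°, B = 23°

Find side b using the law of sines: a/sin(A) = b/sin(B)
a/sin(A) = b/sin(B)  ⇒  b = a·sin(B)/sin(A) = 20·sin(23°)/sin(72°)
sin(23°) ≈ 0.390731, sin(72°) ≈ 0.951057
b ≈ 20·0.390731/0.951057 ≈ 7.81462/0.951057 ≈ 8.21678

b = 8.217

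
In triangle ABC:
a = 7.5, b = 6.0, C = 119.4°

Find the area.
Two sides and the included angle (SAS): A = ½·a·b·sin(C) = ½·7.5·6.0·sin(119.4°)
sin(119.4°) ≈ 0.871214
A ≈ ½·45·0.871214 = 22.5·0.871214 ≈ 19.6023

Area = 19.6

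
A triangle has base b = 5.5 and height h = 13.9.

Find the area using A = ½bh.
A = ½·b·h = ½·5.5·13.9 = ½·76.45 = 38.225

Area = 38.225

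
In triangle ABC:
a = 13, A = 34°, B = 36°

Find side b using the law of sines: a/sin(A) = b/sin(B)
a/sin(A) = b/sin(B)  ⇒  b = a·sin(B)/sin(A) = 13·sin(36°)/sin(34°)
sin(36°) ≈ 0.587785, sin(34°) ≈ 0.559193
b ≈ 13·0.587785/0.559193 ≈ 7.64121/0.559193 ≈ 13.6647

b = 13.66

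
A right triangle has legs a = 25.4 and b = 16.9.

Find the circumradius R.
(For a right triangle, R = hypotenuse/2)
Hypotenuse c = √(a² + b²) = √(645.16 + 285.61) = √930.77 ≈ 30.5085
R = c/2 ≈ 30.5085/2 ≈ 15.2543

R = 15.25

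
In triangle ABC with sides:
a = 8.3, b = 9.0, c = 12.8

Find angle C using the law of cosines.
c² = a² + b² − 2ab·cos(C)  ⇒  cos(C) = (a² + b² − c²)/(2ab)
cos(C) = (8.3² + 9.0² − 12.8²)/(2·8.3·9.0) = (68.89 + 81 − 163.84)/149.4 = -13.95/149.4 ≈ -0.0933735
C = arccos(-0.0933735) ≈ 95.3577°

C = 95.36°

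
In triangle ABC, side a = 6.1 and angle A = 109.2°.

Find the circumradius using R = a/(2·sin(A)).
R = a/(2·sin(A)) = 6.1/(2·sin(109.2°))
sin(109.2°) ≈ 0.944376
R ≈ 6.1/(2·0.944376) = 6.1/1.88875 ≈ 3.22964

R = 3.23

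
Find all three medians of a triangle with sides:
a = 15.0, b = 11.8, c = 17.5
Median formula: m_a = ½√(2b² + 2c² − a²) (and cyclically). a² = 225, b² = 139.24, c² = 306.25.
m_a = ½√(2·139.24 + 2·306.25 − 225) = ½√665.98 ≈ ½·25.8066 ≈ 12.9033
m_b = ½√(2·225 + 2·306.25 − 139.24) = ½√923.26 ≈ ½·30.3852 ≈ 15.1926
m_c = ½√(2·225 + 2·139.24 − 306.25) = ½√422.23 ≈ ½·20.5482 ≈ 10.2741

m_a = 12.9, m_b = 15.19, m_c = 10.27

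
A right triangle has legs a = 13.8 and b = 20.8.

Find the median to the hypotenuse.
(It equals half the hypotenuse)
Hypotenuse c = √(a² + b²) = √(190.44 + 432.64) = √623.08 ≈ 24.9616
Median to hypotenuse = c/2 ≈ 24.9616/2 ≈ 12.4808

Median = 12.48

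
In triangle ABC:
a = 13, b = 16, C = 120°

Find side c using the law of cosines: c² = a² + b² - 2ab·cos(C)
c² = 13² + 16² − 2·13·16·cos(120°)
cos(120°) ≈ -0.5
c² ≈ 169 + 256 − 416·(-0.5) ≈ 425 + 208 ≈ 633
c ≈ √633 ≈ 25.1595

c = 25.16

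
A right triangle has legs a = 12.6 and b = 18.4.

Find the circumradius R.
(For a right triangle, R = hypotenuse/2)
Hypotenuse c = √(a² + b²) = √(158.76 + 338.56) = √497.32 ≈ 22.3007
R = c/2 ≈ 22.3007/2 ≈ 11.1503

R = 11.15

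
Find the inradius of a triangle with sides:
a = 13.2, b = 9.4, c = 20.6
r = Area/s where s is the semi-perimeter.
s = (13.2 + 9.4 + 20.6)/2 = 43.2/2 = 21.6
Area = √(s(s−a)(s−b)(s−c)) = √(21.6·8.4·12.2·1) ≈ √2213.57 ≈ 47.0486
r ≈ 47.0486/21.6 ≈ 2.17817

r = 2.178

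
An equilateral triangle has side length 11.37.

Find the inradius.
r = Area/s with s the semi-perimeter.
Area = (√3/4)·11.37² = (√3/4)·129.2769 ≈ 0.433013·129.2769 ≈ 55.9785
s = 3·11.37/2 = 17.055
r ≈ 55.9785/17.055 ≈ 3.28224
(Equivalently r = side/(2√3) = 11.37/3.4641 ≈ 3.28224.)

r = 3.282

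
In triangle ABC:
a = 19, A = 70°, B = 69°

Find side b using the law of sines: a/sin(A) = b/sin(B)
a/sin(A) = b/sin(B)  ⇒  b = a·sin(B)/sin(A) = 19·sin(69°)/sin(70°)
sin(69°) ≈ 0.93358, sin(70°) ≈ 0.939693
b ≈ 19·0.93358/0.939693 ≈ 17.738/0.939693 ≈ 18.8764

b = 18.88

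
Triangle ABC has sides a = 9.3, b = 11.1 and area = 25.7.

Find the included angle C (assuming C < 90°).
Area = ½·a·b·sin(C)  ⇒  sin(C) = 2·Area/(a·b) = 2·25.7/(9.3·11.1) = 51.4/103.23 ≈ 0.497917
C = arcsin(0.497917) ≈ 29.8623° (taking the acute solution since C < 90°)

C = 29.86°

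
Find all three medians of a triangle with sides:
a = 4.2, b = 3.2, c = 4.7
Median formula: m_a = ½√(2b² + 2c² − a²) (and cyclically). a² = 17.64, b² = 10.24, c² = 22.09.
m_a = ½√(2·10.24 + 2·22.09 − 17.64) = ½√47.02 ≈ ½·6.85711 ≈ 3.42856
m_b = ½√(2·17.64 + 2·22.09 − 10.24) = ½√69.22 ≈ ½·8.31986 ≈ 4.15993
m_c = ½√(2·17.64 + 2·10.24 − 22.09) = ½√33.67 ≈ ½·5.80259 ≈ 2.90129

m_a = 3.429, m_b = 4.16, m_c = 2.901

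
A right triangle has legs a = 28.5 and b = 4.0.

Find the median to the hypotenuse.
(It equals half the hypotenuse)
Hypotenuse c = √(a² + b²) = √(812.25 + 16) = √828.25 ≈ 28.7793
Median to hypotenuse = c/2 ≈ 28.7793/2 ≈ 14.3897

Median = 14.39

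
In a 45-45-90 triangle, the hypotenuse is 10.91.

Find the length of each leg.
In a 45-45-90 triangle hypotenuse = leg·√2, so leg = hypotenuse/√2.
Leg = 10.91/√2 ≈ 10.91/1.41421 ≈ 7.71453

Each leg = 7.715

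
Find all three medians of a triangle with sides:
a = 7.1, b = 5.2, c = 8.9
Median formula: m_a = ½√(2b² + 2c² − a²) (and cyclically). a² = 50.41, b² = 27.04, c² = 79.21.
m_a = ½√(2·27.04 + 2·79.21 − 50.41) = ½√162.09 ≈ ½·12.7315 ≈ 6.36573
m_b = ½√(2·50.41 + 2·79.21 − 27.04) = ½√232.2 ≈ ½·15.2381 ≈ 7.61906
m_c = ½√(2·50.41 + 2·27.04 − 79.21) = ½√75.69 ≈ ½·8.7 ≈ 4.35

m_a = 6.366, m_b = 7.619, m_c = 4.35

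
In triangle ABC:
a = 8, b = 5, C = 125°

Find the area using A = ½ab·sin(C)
A = ½·a·b·sin(C) = ½·8·5·sin(125°)
sin(125°) ≈ 0.819152
A ≈ ½·40·0.819152 = 20·0.819152 ≈ 16.383

Area = 16.38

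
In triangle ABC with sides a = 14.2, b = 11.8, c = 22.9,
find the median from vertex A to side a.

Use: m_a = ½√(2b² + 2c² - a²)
m_a = ½√(2·11.8² + 2·22.9² − 14.2²) = ½√(2·139.24 + 2·524.41 − 201.64) = ½√(278.48 + 1048.82 − 201.64) = ½√1125.66
√1125.66 ≈ 33.5509, so m_a ≈ 16.7754

m_a = 16.78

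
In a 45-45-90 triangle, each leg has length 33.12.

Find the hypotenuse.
In a 45-45-90 triangle the sides are in ratio 1 : 1 : √2, so hypotenuse = leg·√2.
Hypotenuse = 33.12·√2 ≈ 33.12·1.41421 ≈ 46.8388

Hypotenuse = 33.12√2 = 46.84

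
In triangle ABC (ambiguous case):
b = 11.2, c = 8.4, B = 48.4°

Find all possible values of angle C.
b/sin(B) = c/sin(C)  ⇒  sin(C) = c·sin(B)/b = 8.4·sin(48.4°)/11.2
sin(48.4°) ≈ 0.747798
sin(C) ≈ 8.4·0.747798/11.2 ≈ 6.2815/11.2 ≈ 0.560849
Candidate 1: C₁ = arcsin(0.560849) ≈ 34.1145°  →  A = 180° − 48.4° − 34.1145° ≈ 97.4855° > 0, valid
Candidate 2: C₂ = 180° − C₁ ≈ 145.885°  →  A = 180° − 48.4° − 145.885° ≈ -14.2855° ≤ 0, not a valid triangle

C = 34.11° (one solution)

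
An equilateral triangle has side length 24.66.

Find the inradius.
r = Area/s with s the semi-perimeter.
Area = (√3/4)·24.66² = (√3/4)·608.1156 ≈ 0.433013·608.1156 ≈ 263.322
s = 3·24.66/2 = 36.99
r ≈ 263.322/36.99 ≈ 7.11873
(Equivalently r = side/(2√3) = 24.66/3.4641 ≈ 7.11873.)

r = 7.119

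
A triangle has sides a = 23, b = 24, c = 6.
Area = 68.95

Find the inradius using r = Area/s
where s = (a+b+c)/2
s = (23 + 24 + 6)/2 = 53/2 = 26.5
r = Area/s = 68.95/26.5 ≈ 2.60189

r = 2.602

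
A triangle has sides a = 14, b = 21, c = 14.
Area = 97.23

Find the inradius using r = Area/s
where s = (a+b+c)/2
s = (14 + 21 + 14)/2 = 49/2 = 24.5
r = Area/s = 97.23/24.5 ≈ 3.96857

r = 3.969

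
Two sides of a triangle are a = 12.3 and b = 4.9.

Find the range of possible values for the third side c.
Triangle inequality: |a − b| < c < a + b
|a − b| = |12.3 − 4.9| = 7.4
a + b = 12.3 + 4.9 = 17.2

7.4 < c < 17.2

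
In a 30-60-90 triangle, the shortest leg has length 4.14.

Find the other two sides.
In a 30-60-90 triangle the sides are in ratio 1 : √3 : 2 (short leg : long leg : hypotenuse).
Long leg = 4.14·√3 ≈ 4.14·1.73205 ≈ 7.17069
Hypotenuse = 2·4.14 = 8.28

Long leg = 4.14√3 = 7.171, Hypotenuse = 8.28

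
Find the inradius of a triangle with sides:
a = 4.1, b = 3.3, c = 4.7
r = Area/s where s is the semi-perimeter.
s = (4.1 + 3.3 + 4.7)/2 = 12.1/2 = 6.05
Area = √(s(s−a)(s−b)(s−c)) = √(6.05·1.95·2.75·1.35) ≈ √43.7982 ≈ 6.61802
r ≈ 6.61802/6.05 ≈ 1.09389

r = 1.094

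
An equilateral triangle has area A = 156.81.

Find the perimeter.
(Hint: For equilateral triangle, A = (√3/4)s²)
A = (√3/4)s²  ⇒  s² = 4A/√3 = 4·156.81/√3 = 627.24/1.73205 ≈ 362.137
s ≈ √362.137 ≈ 19.0299
Perimeter = 3s ≈ 3·19.0299 ≈ 57.0897

Perimeter = 57.09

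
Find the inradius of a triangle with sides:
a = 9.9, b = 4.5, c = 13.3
r = Area/s where s is the semi-perimeter.
s = (9.9 + 4.5 + 13.3)/2 = 27.7/2 = 13.85
Area = √(s(s−a)(s−b)(s−c)) = √(13.85·3.95·9.35·0.55) ≈ √281.333 ≈ 16.773
r ≈ 16.773/13.85 ≈ 1.21105

r = 1.211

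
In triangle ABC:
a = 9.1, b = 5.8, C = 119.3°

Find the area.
Two sides and the included angle (SAS): A = ½·a·b·sin(C) = ½·9.1·5.8·sin(119.3°)
sin(119.3°) ≈ 0.872069
A ≈ ½·52.78·0.872069 = 26.39·0.872069 ≈ 23.0139

Area = 23.01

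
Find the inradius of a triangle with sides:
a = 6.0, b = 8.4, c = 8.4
r = Area/s where s is the semi-perimeter.
s = (6.0 + 8.4 + 8.4)/2 = 22.8/2 = 11.4
Area = √(s(s−a)(s−b)(s−c)) = √(11.4·5.4·3·3) ≈ √554.04 ≈ 23.5381
r ≈ 23.5381/11.4 ≈ 2.06474

r = 2.065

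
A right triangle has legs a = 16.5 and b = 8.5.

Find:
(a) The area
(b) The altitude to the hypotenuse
(a) The legs are perpendicular, so Area = ½·a·b = ½·16.5·8.5 = ½·140.25 = 70.125
(b) Hypotenuse c = √(a² + b²) = √(272.25 + 72.25) = √344.5 ≈ 18.5607
    Area = ½·c·h_c  ⇒  h_c = 2·Area/c = 140.25/18.5607 ≈ 7.55628

Area = 70.125, h_c = 7.556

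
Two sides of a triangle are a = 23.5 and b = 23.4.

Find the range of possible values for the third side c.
Triangle inequality: |a − b| < c < a + b
|a − b| = |23.5 − 23.4| = 0.1
a + b = 23.5 + 23.4 = 46.9

0.1 < c < 46.9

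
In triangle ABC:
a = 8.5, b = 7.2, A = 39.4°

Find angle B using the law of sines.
a/sin(A) = b/sin(B)  ⇒  sin(B) = b·sin(A)/a = 7.2·sin(39.4°)/8.5
sin(39.4°) ≈ 0.634731
sin(B) ≈ 7.2·0.634731/8.5 ≈ 4.57006/8.5 ≈ 0.537654
B = arcsin(0.537654) ≈ 32.5241°
(Since b ≤ a we need B ≤ A, so the obtuse alternative 180° − 32.5241° ≈ 147.476° is rejected.)

B = 32.52°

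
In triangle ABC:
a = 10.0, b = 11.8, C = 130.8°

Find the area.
Two sides and the included angle (SAS): A = ½·a·b·sin(C) = ½·10.0·11.8·sin(130.8°)
sin(130.8°) ≈ 0.756995
A ≈ ½·118·0.756995 = 59·0.756995 ≈ 44.6627

Area = 44.66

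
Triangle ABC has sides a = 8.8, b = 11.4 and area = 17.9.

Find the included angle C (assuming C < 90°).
Area = ½·a·b·sin(C)  ⇒  sin(C) = 2·Area/(a·b) = 2·17.9/(8.8·11.4) = 35.8/100.32 ≈ 0.356858
C = arcsin(0.356858) ≈ 20.9074° (taking the acute solution since C < 90°)

C = 20.91°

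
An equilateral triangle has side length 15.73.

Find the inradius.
r = Area/s with s the semi-perimeter.
Area = (√3/4)·15.73² = (√3/4)·247.4329 ≈ 0.433013·247.4329 ≈ 107.142
s = 3·15.73/2 = 23.595
r ≈ 107.142/23.595 ≈ 4.54086
(Equivalently r = side/(2√3) = 15.73/3.4641 ≈ 4.54086.)

r = 4.541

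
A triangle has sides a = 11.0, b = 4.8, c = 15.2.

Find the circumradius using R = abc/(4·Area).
First find the area with Heron's formula.
s = (11.0 + 4.8 + 15.2)/2 = 15.5
Area = √(s(s−a)(s−b)(s−c)) = √(15.5·4.5·10.7·0.3) ≈ √223.898 ≈ 14.9632
abc = 11.0·4.8·15.2 = 802.56
R = abc/(4·Area) ≈ 802.56/(4·14.9632) = 802.56/59.8528 ≈ 13.4089

R = 13.41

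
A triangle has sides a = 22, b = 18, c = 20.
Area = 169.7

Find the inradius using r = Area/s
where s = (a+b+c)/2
s = (22 + 18 + 20)/2 = 60/2 = 30
r = Area/s = 169.7/30 ≈ 5.65667

r = 5.657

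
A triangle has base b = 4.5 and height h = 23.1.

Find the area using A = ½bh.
A = ½·b·h = ½·4.5·23.1 = ½·103.95 = 51.975

Area = 51.975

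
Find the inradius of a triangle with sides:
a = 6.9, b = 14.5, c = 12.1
r = Area/s where s is the semi-perimeter.
s = (6.9 + 14.5 + 12.1)/2 = 33.5/2 = 16.75
Area = √(s(s−a)(s−b)(s−c)) = √(16.75·9.85·2.25·4.65) ≈ √1726.18 ≈ 41.5473
r ≈ 41.5473/16.75 ≈ 2.48044

r = 2.48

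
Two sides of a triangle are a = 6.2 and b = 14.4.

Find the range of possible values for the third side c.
Triangle inequality: |a − b| < c < a + b
|a − b| = |6.2 − 14.4| = 8.2
a + b = 6.2 + 14.4 = 20.6

8.2 < c < 20.6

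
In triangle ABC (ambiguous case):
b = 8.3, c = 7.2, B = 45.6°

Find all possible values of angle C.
b/sin(B) = c/sin(C)  ⇒  sin(C) = c·sin(B)/b = 7.2·sin(45.6°)/8.3
sin(45.6°) ≈ 0.714473
sin(C) ≈ 7.2·0.714473/8.3 ≈ 5.1442/8.3 ≈ 0.619784
Candidate 1: C₁ = arcsin(0.619784) ≈ 38.3003°  →  A = 180° − 45.6° − 38.3003° ≈ 96.0997° > 0, valid
Candidate 2: C₂ = 180° − C₁ ≈ 141.7°  →  A = 180° − 45.6° − 141.7° ≈ -7.2997° ≤ 0, not a valid triangle

C = 38.3° (one solution)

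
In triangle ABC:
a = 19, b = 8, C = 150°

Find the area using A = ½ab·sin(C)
A = ½·a·b·sin(C) = ½·19·8·sin(150°)
sin(150°) ≈ 0.5
A ≈ ½·152·0.5 = 76·0.5 ≈ 38

Area = 38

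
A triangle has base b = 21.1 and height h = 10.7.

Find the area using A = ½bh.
A = ½·b·h = ½·21.1·10.7 = ½·225.77 = 112.885

Area = 112.885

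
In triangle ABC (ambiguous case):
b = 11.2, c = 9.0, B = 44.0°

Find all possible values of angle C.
b/sin(B) = c/sin(C)  ⇒  sin(C) = c·sin(B)/b = 9.0·sin(44.0°)/11.2
sin(44.0°) ≈ 0.694658
sin(C) ≈ 9.0·0.694658/11.2 ≈ 6.25193/11.2 ≈ 0.558208
Candidate 1: C₁ = arcsin(0.558208) ≈ 33.9319°  →  A = 180° − 44.0° − 33.9319° ≈ 102.068° > 0, valid
Candidate 2: C₂ = 180° − C₁ ≈ 146.068°  →  A = 180° − 44.0° − 146.068° ≈ -10.0681° ≤ 0, not a valid triangle

C = 33.93° (one solution)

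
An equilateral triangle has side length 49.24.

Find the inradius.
r = Area/s with s the semi-perimeter.
Area = (√3/4)·49.24² = (√3/4)·2424.5776 ≈ 0.433013·2424.5776 ≈ 1049.87
s = 3·49.24/2 = 73.86
r ≈ 1049.87/73.86 ≈ 14.2144
(Equivalently r = side/(2√3) = 49.24/3.4641 ≈ 14.2144.)

r = 14.21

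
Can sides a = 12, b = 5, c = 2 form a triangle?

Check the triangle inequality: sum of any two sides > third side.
a + b vs c: 12 + 5 = 17 > 2  ✓
a + c vs b: 12 + 2 = 14 > 5  ✓
b + c vs a: 5 + 2 = 7 ≤ 12  ✗

No: 5 + 2 = 7 is not > 12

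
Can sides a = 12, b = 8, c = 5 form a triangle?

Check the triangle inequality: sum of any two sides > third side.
a + b vs c: 12 + 8 = 20 > 5  ✓
a + c vs b: 12 + 5 = 17 > 8  ✓
b + c vs a: 8 + 5 = 13 > 12  ✓

Yes, triangle inequality satisfied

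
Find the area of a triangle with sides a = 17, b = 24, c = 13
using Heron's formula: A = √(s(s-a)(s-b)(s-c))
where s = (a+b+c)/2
s = (17 + 24 + 13)/2 = 54/2 = 27
s − a = 10, s − b = 3, s − c = 14
s(s−a)(s−b)(s−c) = 27·10·3·14 = 11340
Area = √11340 ≈ 106.489

s = 27.0, Area = 106.5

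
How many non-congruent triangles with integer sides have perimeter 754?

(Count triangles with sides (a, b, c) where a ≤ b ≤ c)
Let a ≤ b ≤ c with a + b + c = 754. The only binding inequality is a + b > c, i.e. 754 − c > c, so c < 754/2; and c ≥ 754/3 since c is the largest side.
So 252 ≤ c ≤ 376. For each c, b runs from ⌈(754 − c)/2⌉ up to c (then a = 754 − b − c satisfies 1 ≤ a ≤ b automatically), giving c − ⌈(754 − c)/2⌉ + 1 choices.
Summing over c: 2 + 3 + 5 + 6 + … + 186 + 188  (125 terms, c = 252, …, 376) = 11844
Check (closed form: nearest integer to p²/48 for even p, (p+3)²/48 for odd p): 754²/48 = 568516/48 ≈ 11844.08 → 11844

11844 triangles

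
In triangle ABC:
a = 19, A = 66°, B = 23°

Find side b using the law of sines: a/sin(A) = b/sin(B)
a/sin(A) = b/sin(B)  ⇒  b = a·sin(B)/sin(A) = 19·sin(23°)/sin(66°)
sin(23°) ≈ 0.390731, sin(66°) ≈ 0.913545
b ≈ 19·0.390731/0.913545 ≈ 7.42389/0.913545 ≈ 8.12646

b = 8.126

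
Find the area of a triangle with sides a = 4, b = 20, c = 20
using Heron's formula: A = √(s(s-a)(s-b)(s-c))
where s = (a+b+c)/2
s = (4 + 20 + 20)/2 = 44/2 = 22
s − a = 18, s − b = 2, s − c = 2
s(s−a)(s−b)(s−c) = 22·18·2·2 = 1584
Area = √1584 ≈ 39.7995

s = 22.0, Area = 39.8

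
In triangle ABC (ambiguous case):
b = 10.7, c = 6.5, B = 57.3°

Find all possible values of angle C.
b/sin(B) = c/sin(C)  ⇒  sin(C) = c·sin(B)/b = 6.5·sin(57.3°)/10.7
sin(57.3°) ≈ 0.841511
sin(C) ≈ 6.5·0.841511/10.7 ≈ 5.46982/10.7 ≈ 0.511198
Candidate 1: C₁ = arcsin(0.511198) ≈ 30.7437°  →  A = 180° − 57.3° − 30.7437° ≈ 91.9563° > 0, valid
Candidate 2: C₂ = 180° − C₁ ≈ 149.256°  →  A = 180° − 57.3° − 149.256° ≈ -26.5563° ≤ 0, not a valid triangle

C = 30.74° (one solution)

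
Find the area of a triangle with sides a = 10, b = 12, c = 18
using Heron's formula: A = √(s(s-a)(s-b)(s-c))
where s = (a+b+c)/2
s = (10 + 12 + 18)/2 = 40/2 = 20
s − a = 10, s − b = 8, s − c = 2
s(s−a)(s−b)(s−c) = 20·10·8·2 = 3200
Area = √3200 ≈ 56.5685

s = 20.0, Area = 56.57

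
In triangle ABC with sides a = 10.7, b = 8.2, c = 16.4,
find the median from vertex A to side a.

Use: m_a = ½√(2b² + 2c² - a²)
m_a = ½√(2·8.2² + 2·16.4² − 10.7²) = ½√(2·67.24 + 2·268.96 − 114.49) = ½√(134.48 + 537.92 − 114.49) = ½√557.91
√557.91 ≈ 23.6201, so m_a ≈ 11.8101

m_a = 11.81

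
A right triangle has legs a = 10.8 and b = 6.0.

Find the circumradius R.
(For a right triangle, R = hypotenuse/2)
Hypotenuse c = √(a² + b²) = √(116.64 + 36) = √152.64 ≈ 12.3548
R = c/2 ≈ 12.3548/2 ≈ 6.17738

R = 6.177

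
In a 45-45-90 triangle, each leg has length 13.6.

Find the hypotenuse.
In a 45-45-90 triangle the sides are in ratio 1 : 1 : √2, so hypotenuse = leg·√2.
Hypotenuse = 13.6·√2 ≈ 13.6·1.41421 ≈ 19.2333

Hypotenuse = 13.6√2 = 19.23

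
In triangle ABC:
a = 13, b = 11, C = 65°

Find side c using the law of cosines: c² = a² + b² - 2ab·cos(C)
c² = 13² + 11² − 2·13·11·cos(65°)
cos(65°) ≈ 0.422618
c² ≈ 169 + 121 − 286·(0.422618) ≈ 290 − 120.869 ≈ 169.131
c ≈ √169.131 ≈ 13.005

c = 13.01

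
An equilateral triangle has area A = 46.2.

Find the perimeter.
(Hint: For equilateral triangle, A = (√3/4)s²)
A = (√3/4)s²  ⇒  s² = 4A/√3 = 4·46.2/√3 = 184.8/1.73205 ≈ 106.694
s ≈ √106.694 ≈ 10.3293
Perimeter = 3s ≈ 3·10.3293 ≈ 30.9879

Perimeter = 30.99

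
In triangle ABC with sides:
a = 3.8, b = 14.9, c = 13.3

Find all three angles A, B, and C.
Law of cosines for each angle (a² = 14.44, b² = 222.01, c² = 176.89):
cos(A) = (b² + c² − a²)/(2bc) = (222.01 + 176.89 − 14.44)/(2·14.9·13.3) = 384.46/396.34 ≈ 0.970026  ⇒  A ≈ 14.0638°
cos(B) = (a² + c² − b²)/(2ac) = (14.44 + 176.89 − 222.01)/(2·3.8·13.3) = -30.68/101.08 ≈ -0.303522  ⇒  B ≈ 107.669°
cos(C) = (a² + b² − c²)/(2ab) = (14.44 + 222.01 − 176.89)/(2·3.8·14.9) = 59.56/113.24 ≈ 0.525963  ⇒  C ≈ 58.2669°
Check: A + B + C ≈ 180°

A = 14.06°, B = 107.7°, C = 58.27°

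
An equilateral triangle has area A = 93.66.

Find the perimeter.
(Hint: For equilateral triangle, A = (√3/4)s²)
A = (√3/4)s²  ⇒  s² = 4A/√3 = 4·93.66/√3 = 374.64/1.73205 ≈ 216.299
s ≈ √216.299 ≈ 14.7071
Perimeter = 3s ≈ 3·14.7071 ≈ 44.1213

Perimeter = 44.12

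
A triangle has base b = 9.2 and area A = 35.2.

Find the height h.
A = ½·b·h  ⇒  h = 2A/b = 2·35.2/9.2 = 70.4/9.2 ≈ 7.65217

h = 7.652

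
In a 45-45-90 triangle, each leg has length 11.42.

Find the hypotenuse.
In a 45-45-90 triangle the sides are in ratio 1 : 1 : √2, so hypotenuse = leg·√2.
Hypotenuse = 11.42·√2 ≈ 11.42·1.41421 ≈ 16.1503

Hypotenuse = 11.42√2 = 16.15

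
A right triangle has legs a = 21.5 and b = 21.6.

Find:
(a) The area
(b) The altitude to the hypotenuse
(a) The legs are perpendicular, so Area = ½·a·b = ½·21.5·21.6 = ½·464.4 = 232.2
(b) Hypotenuse c = √(a² + b²) = √(462.25 + 466.56) = √928.81 ≈ 30.4764
    Area = ½·c·h_c  ⇒  h_c = 2·Area/c = 464.4/30.4764 ≈ 15.238

Area = 232.2, h_c = 15.24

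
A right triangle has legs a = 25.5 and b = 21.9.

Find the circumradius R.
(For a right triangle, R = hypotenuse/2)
Hypotenuse c = √(a² + b²) = √(650.25 + 479.61) = √1129.86 ≈ 33.6134
R = c/2 ≈ 33.6134/2 ≈ 16.8067

R = 16.81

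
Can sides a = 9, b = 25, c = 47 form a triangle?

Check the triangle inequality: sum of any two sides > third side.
a + b vs c: 9 + 25 = 34 ≤ 47  ✗
a + c vs b: 9 + 47 = 56 > 25  ✓
b + c vs a: 25 + 47 = 72 > 9  ✓

No: 9 + 25 = 34 is not > 47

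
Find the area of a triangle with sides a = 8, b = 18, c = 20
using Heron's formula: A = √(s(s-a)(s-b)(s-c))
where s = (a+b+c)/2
s = (8 + 18 + 20)/2 = 46/2 = 23
s − a = 15, s − b = 5, s − c = 3
s(s−a)(s−b)(s−c) = 23·15·5·3 = 5175
Area = √5175 ≈ 71.9375

s = 23.0, Area = 71.94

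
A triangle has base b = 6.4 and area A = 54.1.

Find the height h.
A = ½·b·h  ⇒  h = 2A/b = 2·54.1/6.4 = 108.2/6.4 ≈ 16.9062

h = 16.91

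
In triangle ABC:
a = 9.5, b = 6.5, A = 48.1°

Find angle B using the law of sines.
a/sin(A) = b/sin(B)  ⇒  sin(B) = b·sin(A)/a = 6.5·sin(48.1°)/9.5
sin(48.1°) ≈ 0.744312
sin(B) ≈ 6.5·0.744312/9.5 ≈ 4.83803/9.5 ≈ 0.509266
B = arcsin(0.509266) ≈ 30.6149°
(Since b ≤ a we need B ≤ A, so the obtuse alternative 180° − 30.6149° ≈ 149.385° is rejected.)

B = 30.61°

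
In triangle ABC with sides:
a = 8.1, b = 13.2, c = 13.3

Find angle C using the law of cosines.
c² = a² + b² − 2ab·cos(C)  ⇒  cos(C) = (a² + b² − c²)/(2ab)
cos(C) = (8.1² + 13.2² − 13.3²)/(2·8.1·13.2) = (65.61 + 174.24 − 176.89)/213.84 = 62.96/213.84 ≈ 0.294426
C = arccos(0.294426) ≈ 72.8769°

C = 72.88°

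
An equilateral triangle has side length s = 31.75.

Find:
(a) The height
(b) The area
(a) The height splits the triangle into two 30-60-90 halves: h = s·√3/2 = 31.75·1.73205/2 ≈ 54.9926/2 ≈ 27.4963
(b) Area = (√3/4)·s² = (√3/4)·31.75² = (√3/4)·1008.0625 ≈ 0.433013·1008.0625 ≈ 436.504

Height = 27.5, Area = 436.5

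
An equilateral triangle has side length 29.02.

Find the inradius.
r = Area/s with s the semi-perimeter.
Area = (√3/4)·29.02² = (√3/4)·842.1604 ≈ 0.433013·842.1604 ≈ 364.666
s = 3·29.02/2 = 43.53
r ≈ 364.666/43.53 ≈ 8.37735
(Equivalently r = side/(2√3) = 29.02/3.4641 ≈ 8.37735.)

r = 8.377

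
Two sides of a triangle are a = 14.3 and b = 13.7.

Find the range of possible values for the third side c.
Triangle inequality: |a − b| < c < a + b
|a − b| = |14.3 − 13.7| = 0.6
a + b = 14.3 + 13.7 = 28

0.6 < c < 28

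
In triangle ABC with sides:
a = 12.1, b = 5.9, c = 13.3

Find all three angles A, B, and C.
Law of cosines for each angle (a² = 146.41, b² = 34.81, c² = 176.89):
cos(A) = (b² + c² − a²)/(2bc) = (34.81 + 176.89 − 146.41)/(2·5.9·13.3) = 65.29/156.94 ≈ 0.416019  ⇒  A ≈ 65.4165°
cos(B) = (a² + c² − b²)/(2ac) = (146.41 + 176.89 − 34.81)/(2·12.1·13.3) = 288.49/321.86 ≈ 0.896321  ⇒  B ≈ 26.3213°
cos(C) = (a² + b² − c²)/(2ab) = (146.41 + 34.81 − 176.89)/(2·12.1·5.9) = 4.33/142.78 ≈ 0.0303264  ⇒  C ≈ 88.2622°
Check: A + B + C ≈ 180°

A = 65.42°, B = 26.32°, C = 88.26°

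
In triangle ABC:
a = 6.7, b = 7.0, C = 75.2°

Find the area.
Two sides and the included angle (SAS): A = ½·a·b·sin(C) = ½·6.7·7.0·sin(75.2°)
sin(75.2°) ≈ 0.966823
A ≈ ½·46.9·0.966823 = 23.45·0.966823 ≈ 22.672

Area = 22.67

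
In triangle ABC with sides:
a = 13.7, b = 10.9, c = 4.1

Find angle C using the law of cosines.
c² = a² + b² − 2ab·cos(C)  ⇒  cos(C) = (a² + b² − c²)/(2ab)
cos(C) = (13.7² + 10.9² − 4.1²)/(2·13.7·10.9) = (187.69 + 118.81 − 16.81)/298.66 = 289.69/298.66 ≈ 0.969966
C = arccos(0.969966) ≈ 14.0779°

C = 14.08°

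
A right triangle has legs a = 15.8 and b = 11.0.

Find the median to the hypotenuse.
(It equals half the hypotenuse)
Hypotenuse c = √(a² + b²) = √(249.64 + 121) = √370.64 ≈ 19.252
Median to hypotenuse = c/2 ≈ 19.252/2 ≈ 9.62601

Median = 9.626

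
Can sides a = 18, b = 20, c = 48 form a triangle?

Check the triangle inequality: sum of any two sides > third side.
a + b vs c: 18 + 20 = 38 ≤ 48  ✗
a + c vs b: 18 + 48 = 66 > 20  ✓
b + c vs a: 20 + 48 = 68 > 18  ✓

No: 18 + 20 = 38 is not > 48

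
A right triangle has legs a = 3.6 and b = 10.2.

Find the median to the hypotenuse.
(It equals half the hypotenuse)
Hypotenuse c = √(a² + b²) = √(12.96 + 104.04) = √117 ≈ 10.8167
Median to hypotenuse = c/2 ≈ 10.8167/2 ≈ 5.40833

Median = 5.408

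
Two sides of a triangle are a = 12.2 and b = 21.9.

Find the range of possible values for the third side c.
Triangle inequality: |a − b| < c < a + b
|a − b| = |12.2 − 21.9| = 9.7
a + b = 12.2 + 21.9 = 34.1

9.7 < c < 34.1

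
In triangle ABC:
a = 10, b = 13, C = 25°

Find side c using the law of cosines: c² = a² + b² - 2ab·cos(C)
c² = 10² + 13² − 2·10·13·cos(25°)
cos(25°) ≈ 0.906308
c² ≈ 100 + 169 − 260·(0.906308) ≈ 269 − 235.64 ≈ 33.36
c ≈ √33.36 ≈ 5.77581

c = 5.776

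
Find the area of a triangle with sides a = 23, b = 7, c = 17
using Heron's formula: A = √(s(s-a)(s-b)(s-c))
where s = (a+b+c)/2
s = (23 + 7 + 17)/2 = 47/2 = 23.5
s − a = 0.5, s − b = 16.5, s − c = 6.5
s(s−a)(s−b)(s−c) = 23.5·0.5·16.5·6.5 = 1260.1875
Area = √1260.1875 ≈ 35.4991

s = 23.5, Area = 35.5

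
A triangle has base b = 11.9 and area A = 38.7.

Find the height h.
A = ½·b·h  ⇒  h = 2A/b = 2·38.7/11.9 = 77.4/11.9 ≈ 6.5042

h = 6.504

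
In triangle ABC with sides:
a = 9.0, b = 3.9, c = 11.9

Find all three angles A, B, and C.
Law of cosines for each angle (a² = 81, b² = 15.21, c² = 141.61):
cos(A) = (b² + c² − a²)/(2bc) = (15.21 + 141.61 − 81)/(2·3.9·11.9) = 75.82/92.82 ≈ 0.81685  ⇒  A ≈ 35.2293°
cos(B) = (a² + c² − b²)/(2ac) = (81 + 141.61 − 15.21)/(2·9.0·11.9) = 207.4/214.2 ≈ 0.968254  ⇒  B ≈ 14.4756°
cos(C) = (a² + b² − c²)/(2ab) = (81 + 15.21 − 141.61)/(2·9.0·3.9) = -45.4/70.2 ≈ -0.646724  ⇒  C ≈ 130.295°
Check: A + B + C ≈ 180°

A = 35.23°, B = 14.48°, C = 130.3°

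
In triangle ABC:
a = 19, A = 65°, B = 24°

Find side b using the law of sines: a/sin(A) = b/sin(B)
a/sin(A) = b/sin(B)  ⇒  b = a·sin(B)/sin(A) = 19·sin(24°)/sin(65°)
sin(24°) ≈ 0.406737, sin(65°) ≈ 0.906308
b ≈ 19·0.406737/0.906308 ≈ 7.728/0.906308 ≈ 8.5269

b = 8.527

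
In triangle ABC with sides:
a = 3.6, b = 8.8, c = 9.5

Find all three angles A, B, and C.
Law of cosines for each angle (a² = 12.96, b² = 77.44, c² = 90.25):
cos(A) = (b² + c² − a²)/(2bc) = (77.44 + 90.25 − 12.96)/(2·8.8·9.5) = 154.73/167.2 ≈ 0.925419  ⇒  A ≈ 22.2684°
cos(B) = (a² + c² − b²)/(2ac) = (12.96 + 90.25 − 77.44)/(2·3.6·9.5) = 25.77/68.4 ≈ 0.376754  ⇒  B ≈ 67.8672°
cos(C) = (a² + b² − c²)/(2ab) = (12.96 + 77.44 − 90.25)/(2·3.6·8.8) = 0.15/63.36 ≈ 0.00236742  ⇒  C ≈ 89.8644°
Check: A + B + C ≈ 180°

A = 22.27°, B = 67.87°, C = 89.86°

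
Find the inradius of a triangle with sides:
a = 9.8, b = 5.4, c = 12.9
r = Area/s where s is the semi-perimeter.
s = (9.8 + 5.4 + 12.9)/2 = 28.1/2 = 14.05
Area = √(s(s−a)(s−b)(s−c)) = √(14.05·4.25·8.65·1.15) ≈ √593.99 ≈ 24.3719
r ≈ 24.3719/14.05 ≈ 1.73466

r = 1.735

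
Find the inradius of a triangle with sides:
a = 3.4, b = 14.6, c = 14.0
r = Area/s where s is the semi-perimeter.
s = (3.4 + 14.6 + 14.0)/2 = 32/2 = 16
Area = √(s(s−a)(s−b)(s−c)) = √(16·12.6·1.4·2) ≈ √564.48 ≈ 23.7588
r ≈ 23.7588/16 ≈ 1.48492

r = 1.485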